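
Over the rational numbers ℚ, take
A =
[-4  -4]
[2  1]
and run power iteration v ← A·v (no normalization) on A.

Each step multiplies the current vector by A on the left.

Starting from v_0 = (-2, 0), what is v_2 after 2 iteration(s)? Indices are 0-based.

v_2 = (-16, 12)

v_0 = (-2, 0).
v_1 = A·v_0 = (8, -4).
v_2 = A·v_1 = (-16, 12).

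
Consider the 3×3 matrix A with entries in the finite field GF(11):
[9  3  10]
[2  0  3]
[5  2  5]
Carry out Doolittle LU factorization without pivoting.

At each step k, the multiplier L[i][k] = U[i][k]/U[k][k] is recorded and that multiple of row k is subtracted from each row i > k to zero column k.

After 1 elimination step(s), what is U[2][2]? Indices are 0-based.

k=0: U[0][0]=9
  eliminate (1,0): mult=10, new row 1: (0, 3, 2); set L[1][0]=10
  eliminate (2,0): mult=3, new row 2: (0, 4, 8); set L[2][0]=3

U[2][2] = 8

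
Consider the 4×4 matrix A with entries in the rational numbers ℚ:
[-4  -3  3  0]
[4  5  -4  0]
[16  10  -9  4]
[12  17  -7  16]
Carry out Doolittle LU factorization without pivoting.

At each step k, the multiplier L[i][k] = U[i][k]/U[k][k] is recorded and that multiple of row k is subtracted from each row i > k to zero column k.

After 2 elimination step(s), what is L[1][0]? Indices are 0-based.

L[1][0] = -1

k=0: U[0][0]=-4
  eliminate (1,0): mult=-1, new row 1: (0, 2, -1, 0); set L[1][0]=-1
  eliminate (2,0): mult=-4, new row 2: (0, -2, 3, 4); set L[2][0]=-4
  eliminate (3,0): mult=-3, new row 3: (0, 8, 2, 16); set L[3][0]=-3
k=1: U[1][1]=2
  eliminate (2,1): mult=-1, new row 2: (0, 0, 2, 4); set L[2][1]=-1
  eliminate (3,1): mult=4, new row 3: (0, 0, 6, 16); set L[3][1]=4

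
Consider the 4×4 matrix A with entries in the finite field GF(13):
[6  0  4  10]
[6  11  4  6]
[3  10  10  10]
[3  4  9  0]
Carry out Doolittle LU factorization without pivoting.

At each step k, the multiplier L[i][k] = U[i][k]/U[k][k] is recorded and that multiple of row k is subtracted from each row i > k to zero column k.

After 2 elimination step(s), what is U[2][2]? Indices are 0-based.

U[2][2] = 8

[col 0] pivot 6
  R1 -= 1*R0 → (0, 11, 0, 9)  (L[1][0] := 1)
  R2 -= 7*R0 → (0, 10, 8, 5)  (L[2][0] := 7)
  R3 -= 7*R0 → (0, 4, 7, 8)  (L[3][0] := 7)
[col 1] pivot 11
  R2 -= 8*R1 → (0, 0, 8, 11)  (L[2][1] := 8)
  R3 -= 11*R1 → (0, 0, 7, 0)  (L[3][1] := 11)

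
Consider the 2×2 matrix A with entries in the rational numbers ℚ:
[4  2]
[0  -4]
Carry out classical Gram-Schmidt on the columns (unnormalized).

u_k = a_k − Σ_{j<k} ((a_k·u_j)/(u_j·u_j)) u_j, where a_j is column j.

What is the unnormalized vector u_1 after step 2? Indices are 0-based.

Step 1: u_0 = a_0 = (4, 0).
Step 2: u_1 = a_1 − (1/2)·u_0 = (0, -4).

u_1 = (0, -4)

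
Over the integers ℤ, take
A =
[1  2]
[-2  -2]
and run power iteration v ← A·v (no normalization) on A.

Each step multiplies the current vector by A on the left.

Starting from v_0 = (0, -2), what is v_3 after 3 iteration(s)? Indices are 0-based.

v_0 = (0, -2).
v_1 = A·v_0 = (-4, 4).
v_2 = A·v_1 = (4, 0).
v_3 = A·v_2 = (4, -8).

v_3 = (4, -8)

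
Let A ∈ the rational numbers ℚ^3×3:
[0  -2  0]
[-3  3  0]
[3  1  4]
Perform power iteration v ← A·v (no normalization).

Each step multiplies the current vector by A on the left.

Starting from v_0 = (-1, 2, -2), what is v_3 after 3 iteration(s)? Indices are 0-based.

v_3 = (-78, 171, -171)

v_0 = (-1, 2, -2).
v_1 = A·v_0 = (-4, 9, -9).
v_2 = A·v_1 = (-18, 39, -39).
v_3 = A·v_2 = (-78, 171, -171).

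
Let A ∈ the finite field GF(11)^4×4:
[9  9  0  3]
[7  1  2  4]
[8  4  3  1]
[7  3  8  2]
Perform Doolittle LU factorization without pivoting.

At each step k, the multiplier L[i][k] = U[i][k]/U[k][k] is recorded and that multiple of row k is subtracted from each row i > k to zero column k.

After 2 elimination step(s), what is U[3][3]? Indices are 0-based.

U[3][3] = 1

Step 1: pivot at (0,0) is 9.
  row1 ← row1 − (2)·row0  ⇒  L[1][0]=2, U row1=(0, 5, 2, 9)
  row2 ← row2 − (7)·row0  ⇒  L[2][0]=7, U row2=(0, 7, 3, 2)
  row3 ← row3 − (2)·row0  ⇒  L[3][0]=2, U row3=(0, 7, 8, 7)
Step 2: pivot at (1,1) is 5.
  row2 ← row2 − (8)·row1  ⇒  L[2][1]=8, U row2=(0, 0, 9, 7)
  row3 ← row3 − (8)·row1  ⇒  L[3][1]=8, U row3=(0, 0, 3, 1)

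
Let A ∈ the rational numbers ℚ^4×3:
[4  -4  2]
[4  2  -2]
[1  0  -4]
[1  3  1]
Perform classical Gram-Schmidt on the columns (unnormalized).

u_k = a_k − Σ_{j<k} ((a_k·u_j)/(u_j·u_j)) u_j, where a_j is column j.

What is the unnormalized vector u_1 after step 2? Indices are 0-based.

u_1 = (-58/17, 44/17, 5/34, 107/34)

Step 1: u_0 = a_0 = (4, 4, 1, 1).
Step 2: u_1 = a_1 − (-5/34)·u_0 = (-58/17, 44/17, 5/34, 107/34).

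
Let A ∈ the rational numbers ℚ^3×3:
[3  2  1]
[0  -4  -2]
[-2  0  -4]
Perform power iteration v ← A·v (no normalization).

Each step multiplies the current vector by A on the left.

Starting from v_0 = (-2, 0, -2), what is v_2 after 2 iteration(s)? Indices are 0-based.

v_0 = (-2, 0, -2).
v_1 = A·v_0 = (-8, 4, 12).
v_2 = A·v_1 = (-4, -40, -32).

v_2 = (-4, -40, -32)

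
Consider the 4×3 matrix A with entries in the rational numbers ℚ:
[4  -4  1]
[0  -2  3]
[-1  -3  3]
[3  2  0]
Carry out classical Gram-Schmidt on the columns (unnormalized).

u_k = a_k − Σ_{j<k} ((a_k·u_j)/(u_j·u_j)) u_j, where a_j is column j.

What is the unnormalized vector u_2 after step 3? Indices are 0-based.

Step 1: u_0 = a_0 = (4, 0, -1, 3).
Step 2: u_1 = a_1 − (-7/26)·u_0 = (-38/13, -2, -85/26, 73/26).
Step 3: u_2 = a_2 − (1/26)·u_0 − (-487/809)·u_1 = (-739/809, 1453/809, 866/809, 1274/809).

u_2 = (-739/809, 1453/809, 866/809, 1274/809)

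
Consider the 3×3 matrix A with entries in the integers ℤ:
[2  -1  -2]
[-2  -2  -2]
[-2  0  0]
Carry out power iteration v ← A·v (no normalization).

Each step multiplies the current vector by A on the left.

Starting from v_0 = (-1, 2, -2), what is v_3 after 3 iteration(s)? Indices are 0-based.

v_0 = (-1, 2, -2).
v_1 = A·v_0 = (0, 2, 2).
v_2 = A·v_1 = (-6, -8, 0).
v_3 = A·v_2 = (-4, 28, 12).

v_3 = (-4, 28, 12)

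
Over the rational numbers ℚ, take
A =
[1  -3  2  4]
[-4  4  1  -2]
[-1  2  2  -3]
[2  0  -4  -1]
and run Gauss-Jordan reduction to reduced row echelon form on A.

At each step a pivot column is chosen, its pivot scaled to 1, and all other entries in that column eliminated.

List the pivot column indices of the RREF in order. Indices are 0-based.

[1] R0 /= 1  ⇒  (1, -3, 2, 4)
     R1 -= -4·R0  ⇒  (0, -8, 9, 14)
     R2 -= -1·R0  ⇒  (0, -1, 4, 1)
     R3 -= 2·R0  ⇒  (0, 6, -8, -9)
[2] R1 /= -8  ⇒  (0, 1, -9/8, -7/4)
     R0 -= -3·R1  ⇒  (1, 0, -11/8, -5/4)
     R2 -= -1·R1  ⇒  (0, 0, 23/8, -3/4)
     R3 -= 6·R1  ⇒  (0, 0, -5/4, 3/2)
[3] R2 /= 23/8  ⇒  (0, 0, 1, -6/23)
     R0 -= -11/8·R2  ⇒  (1, 0, 0, -37/23)
     R1 -= -9/8·R2  ⇒  (0, 1, 0, -47/23)
     R3 -= -5/4·R2  ⇒  (0, 0, 0, 27/23)
[4] R3 /= 27/23  ⇒  (0, 0, 0, 1)
     R0 -= -37/23·R3  ⇒  (1, 0, 0, 0)
     R1 -= -47/23·R3  ⇒  (0, 1, 0, 0)
     R2 -= -6/23·R3  ⇒  (0, 0, 1, 0)

pivot columns: 0, 1, 2, 3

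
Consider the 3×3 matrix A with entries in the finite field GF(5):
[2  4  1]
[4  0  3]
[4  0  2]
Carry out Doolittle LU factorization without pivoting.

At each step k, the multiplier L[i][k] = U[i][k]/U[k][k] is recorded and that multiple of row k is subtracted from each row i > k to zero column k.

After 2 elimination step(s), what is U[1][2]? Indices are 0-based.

U[1][2] = 1

[col 0] pivot 2
  R1 -= 2*R0 → (0, 2, 1)  (L[1][0] := 2)
  R2 -= 2*R0 → (0, 2, 0)  (L[2][0] := 2)
[col 1] pivot 2
  R2 -= 1*R1 → (0, 0, 4)  (L[2][1] := 1)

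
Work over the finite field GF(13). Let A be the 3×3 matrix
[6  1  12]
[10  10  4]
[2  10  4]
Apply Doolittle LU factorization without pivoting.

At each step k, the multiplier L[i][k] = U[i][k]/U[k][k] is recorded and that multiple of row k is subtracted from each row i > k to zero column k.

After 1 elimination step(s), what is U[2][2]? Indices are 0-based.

k=0: U[0][0]=6
  eliminate (1,0): mult=6, new row 1: (0, 4, 10); set L[1][0]=6
  eliminate (2,0): mult=9, new row 2: (0, 1, 0); set L[2][0]=9

U[2][2] = 0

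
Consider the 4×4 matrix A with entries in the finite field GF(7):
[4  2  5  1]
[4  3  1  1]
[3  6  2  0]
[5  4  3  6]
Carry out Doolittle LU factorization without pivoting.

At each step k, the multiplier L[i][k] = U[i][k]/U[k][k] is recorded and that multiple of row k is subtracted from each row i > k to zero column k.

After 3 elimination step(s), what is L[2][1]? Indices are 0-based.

k=0: U[0][0]=4
  eliminate (1,0): mult=1, new row 1: (0, 1, 3, 0); set L[1][0]=1
  eliminate (2,0): mult=6, new row 2: (0, 1, 0, 1); set L[2][0]=6
  eliminate (3,0): mult=3, new row 3: (0, 5, 2, 3); set L[3][0]=3
k=1: U[1][1]=1
  eliminate (2,1): mult=1, new row 2: (0, 0, 4, 1); set L[2][1]=1
  eliminate (3,1): mult=5, new row 3: (0, 0, 1, 3); set L[3][1]=5
k=2: U[2][2]=4
  eliminate (3,2): mult=2, new row 3: (0, 0, 0, 1); set L[3][2]=2

L[2][1] = 1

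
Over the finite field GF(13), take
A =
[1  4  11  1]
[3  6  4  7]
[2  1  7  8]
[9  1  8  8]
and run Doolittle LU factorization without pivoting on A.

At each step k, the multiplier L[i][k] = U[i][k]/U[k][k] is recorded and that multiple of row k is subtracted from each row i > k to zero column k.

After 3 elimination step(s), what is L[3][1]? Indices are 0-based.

L[3][1] = 8

k=0: U[0][0]=1
  eliminate (1,0): mult=3, new row 1: (0, 7, 10, 4); set L[1][0]=3
  eliminate (2,0): mult=2, new row 2: (0, 6, 11, 6); set L[2][0]=2
  eliminate (3,0): mult=9, new row 3: (0, 4, 0, 12); set L[3][0]=9
k=1: U[1][1]=7
  eliminate (2,1): mult=12, new row 2: (0, 0, 8, 10); set L[2][1]=12
  eliminate (3,1): mult=8, new row 3: (0, 0, 11, 6); set L[3][1]=8
k=2: U[2][2]=8
  eliminate (3,2): mult=3, new row 3: (0, 0, 0, 2); set L[3][2]=3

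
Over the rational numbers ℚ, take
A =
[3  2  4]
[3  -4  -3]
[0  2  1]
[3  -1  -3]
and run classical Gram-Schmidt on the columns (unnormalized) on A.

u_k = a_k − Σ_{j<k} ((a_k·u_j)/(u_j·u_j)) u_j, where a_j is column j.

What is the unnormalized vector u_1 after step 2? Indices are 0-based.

u_1 = (3, -3, 2, 0)

Step 1: u_0 = a_0 = (3, 3, 0, 3).
Step 2: u_1 = a_1 − (-1/3)·u_0 = (3, -3, 2, 0).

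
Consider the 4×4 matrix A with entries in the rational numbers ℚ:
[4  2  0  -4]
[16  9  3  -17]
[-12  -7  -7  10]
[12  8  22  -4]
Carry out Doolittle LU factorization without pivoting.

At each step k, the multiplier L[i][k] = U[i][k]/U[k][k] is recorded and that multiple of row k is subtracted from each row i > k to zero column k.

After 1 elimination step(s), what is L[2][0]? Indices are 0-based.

L[2][0] = -3

Step 1: pivot at (0,0) is 4.
  row1 ← row1 − (4)·row0  ⇒  L[1][0]=4, U row1=(0, 1, 3, -1)
  row2 ← row2 − (-3)·row0  ⇒  L[2][0]=-3, U row2=(0, -1, -7, -2)
  row3 ← row3 − (3)·row0  ⇒  L[3][0]=3, U row3=(0, 2, 22, 8)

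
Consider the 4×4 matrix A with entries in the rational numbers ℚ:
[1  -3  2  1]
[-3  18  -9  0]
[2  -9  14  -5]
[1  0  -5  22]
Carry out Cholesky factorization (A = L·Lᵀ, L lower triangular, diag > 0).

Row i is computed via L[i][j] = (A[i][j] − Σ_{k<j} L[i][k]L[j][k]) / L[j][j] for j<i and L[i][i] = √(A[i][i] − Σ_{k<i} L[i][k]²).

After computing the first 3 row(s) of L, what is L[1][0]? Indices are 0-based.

Step 1: L[0][0] = √(1) = 1.
  L[1][0] = (-3) / L[0][0] = -3.
Step 2: L[1][1] = √(9) = 3.
  L[2][0] = (2) / L[0][0] = 2.
  L[2][1] = (-3) / L[1][1] = -1.
Step 3: L[2][2] = √(9) = 3.

L[1][0] = -3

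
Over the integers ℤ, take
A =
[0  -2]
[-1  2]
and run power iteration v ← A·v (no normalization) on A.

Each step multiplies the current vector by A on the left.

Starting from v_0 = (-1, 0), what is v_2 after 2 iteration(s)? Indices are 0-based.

v_2 = (-2, 2)

v_0 = (-1, 0).
v_1 = A·v_0 = (0, 1).
v_2 = A·v_1 = (-2, 2).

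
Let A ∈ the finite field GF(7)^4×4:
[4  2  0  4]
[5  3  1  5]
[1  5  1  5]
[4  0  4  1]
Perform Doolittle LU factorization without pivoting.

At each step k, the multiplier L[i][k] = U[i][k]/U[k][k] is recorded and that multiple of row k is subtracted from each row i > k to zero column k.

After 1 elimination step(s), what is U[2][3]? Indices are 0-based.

[col 0] pivot 4
  R1 -= 3*R0 → (0, 4, 1, 0)  (L[1][0] := 3)
  R2 -= 2*R0 → (0, 1, 1, 4)  (L[2][0] := 2)
  R3 -= 1*R0 → (0, 5, 4, 4)  (L[3][0] := 1)

U[2][3] = 4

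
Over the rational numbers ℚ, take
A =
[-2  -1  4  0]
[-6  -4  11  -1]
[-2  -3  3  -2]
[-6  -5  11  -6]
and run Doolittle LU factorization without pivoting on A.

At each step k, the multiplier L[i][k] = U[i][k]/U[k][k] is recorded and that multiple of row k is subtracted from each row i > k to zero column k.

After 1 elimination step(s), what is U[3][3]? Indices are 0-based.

[col 0] pivot -2
  R1 -= 3*R0 → (0, -1, -1, -1)  (L[1][0] := 3)
  R2 -= 1*R0 → (0, -2, -1, -2)  (L[2][0] := 1)
  R3 -= 3*R0 → (0, -2, -1, -6)  (L[3][0] := 3)

U[3][3] = -6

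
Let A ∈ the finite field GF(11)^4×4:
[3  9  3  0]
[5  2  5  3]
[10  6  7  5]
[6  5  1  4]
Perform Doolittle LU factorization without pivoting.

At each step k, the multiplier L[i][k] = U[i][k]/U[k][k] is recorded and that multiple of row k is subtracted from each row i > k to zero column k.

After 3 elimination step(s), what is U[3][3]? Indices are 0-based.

Step 1: pivot at (0,0) is 3.
  row1 ← row1 − (9)·row0  ⇒  L[1][0]=9, U row1=(0, 9, 0, 3)
  row2 ← row2 − (7)·row0  ⇒  L[2][0]=7, U row2=(0, 9, 8, 5)
  row3 ← row3 − (2)·row0  ⇒  L[3][0]=2, U row3=(0, 9, 6, 4)
Step 2: pivot at (1,1) is 9.
  row2 ← row2 − (1)·row1  ⇒  L[2][1]=1, U row2=(0, 0, 8, 2)
  row3 ← row3 − (1)·row1  ⇒  L[3][1]=1, U row3=(0, 0, 6, 1)
Step 3: pivot at (2,2) is 8.
  row3 ← row3 − (9)·row2  ⇒  L[3][2]=9, U row3=(0, 0, 0, 5)

U[3][3] = 5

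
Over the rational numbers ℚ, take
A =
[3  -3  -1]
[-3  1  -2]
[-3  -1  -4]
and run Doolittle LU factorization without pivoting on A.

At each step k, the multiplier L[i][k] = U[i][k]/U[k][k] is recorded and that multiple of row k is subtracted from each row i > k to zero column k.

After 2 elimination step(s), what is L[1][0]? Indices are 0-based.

k=0: U[0][0]=3
  eliminate (1,0): mult=-1, new row 1: (0, -2, -3); set L[1][0]=-1
  eliminate (2,0): mult=-1, new row 2: (0, -4, -5); set L[2][0]=-1
k=1: U[1][1]=-2
  eliminate (2,1): mult=2, new row 2: (0, 0, 1); set L[2][1]=2

L[1][0] = -1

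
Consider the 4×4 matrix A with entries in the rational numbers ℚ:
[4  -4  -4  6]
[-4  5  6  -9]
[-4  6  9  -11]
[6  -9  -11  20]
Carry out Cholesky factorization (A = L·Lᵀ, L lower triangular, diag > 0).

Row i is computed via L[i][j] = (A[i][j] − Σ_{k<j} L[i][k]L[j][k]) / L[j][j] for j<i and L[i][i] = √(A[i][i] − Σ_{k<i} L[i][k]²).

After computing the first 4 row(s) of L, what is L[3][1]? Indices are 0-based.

Step 1: L[0][0] = √(4) = 2.
  L[1][0] = (-4) / L[0][0] = -2.
Step 2: L[1][1] = √(1) = 1.
  L[2][0] = (-4) / L[0][0] = -2.
  L[2][1] = (2) / L[1][1] = 2.
Step 3: L[2][2] = √(1) = 1.
  L[3][0] = (6) / L[0][0] = 3.
  L[3][1] = (-3) / L[1][1] = -3.
  L[3][2] = (1) / L[2][2] = 1.
Step 4: L[3][3] = √(1) = 1.

L[3][1] = -3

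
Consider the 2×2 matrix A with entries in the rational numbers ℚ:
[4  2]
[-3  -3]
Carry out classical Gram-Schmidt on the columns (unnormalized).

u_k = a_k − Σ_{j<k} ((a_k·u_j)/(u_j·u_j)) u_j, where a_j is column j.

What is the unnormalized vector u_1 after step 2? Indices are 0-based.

u_1 = (-18/25, -24/25)

Step 1: u_0 = a_0 = (4, -3).
Step 2: u_1 = a_1 − (17/25)·u_0 = (-18/25, -24/25).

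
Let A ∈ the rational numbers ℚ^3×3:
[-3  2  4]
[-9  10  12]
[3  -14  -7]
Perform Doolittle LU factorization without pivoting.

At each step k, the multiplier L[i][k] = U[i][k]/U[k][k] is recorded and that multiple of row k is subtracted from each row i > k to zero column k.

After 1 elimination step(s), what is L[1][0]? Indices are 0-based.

Step 1: pivot at (0,0) is -3.
  row1 ← row1 − (3)·row0  ⇒  L[1][0]=3, U row1=(0, 4, 0)
  row2 ← row2 − (-1)·row0  ⇒  L[2][0]=-1, U row2=(0, -12, -3)

L[1][0] = 3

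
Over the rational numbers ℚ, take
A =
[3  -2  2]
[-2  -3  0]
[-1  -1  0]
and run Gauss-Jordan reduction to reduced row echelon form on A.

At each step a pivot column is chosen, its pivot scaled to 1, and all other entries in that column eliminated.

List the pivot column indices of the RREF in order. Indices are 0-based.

step 1: normalize row 0 (÷3) = (1, -2/3, 2/3)
  row 1: subtract -2×row0 = (0, -13/3, 4/3)
  row 2: subtract -1×row0 = (0, -5/3, 2/3)
step 2: normalize row 1 (÷-13/3) = (0, 1, -4/13)
  row 0: subtract -2/3×row1 = (1, 0, 6/13)
  row 2: subtract -5/3×row1 = (0, 0, 2/13)
step 3: normalize row 2 (÷2/13) = (0, 0, 1)
  row 0: subtract 6/13×row2 = (1, 0, 0)
  row 1: subtract -4/13×row2 = (0, 1, 0)

pivot columns: 0, 1, 2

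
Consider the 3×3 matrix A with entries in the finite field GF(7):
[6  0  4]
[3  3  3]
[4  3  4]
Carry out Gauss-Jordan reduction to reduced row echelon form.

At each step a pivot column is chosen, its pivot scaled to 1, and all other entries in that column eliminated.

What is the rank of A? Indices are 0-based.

step 1: normalize row 0 (÷6) = (1, 0, 3)
  row 1: subtract 3×row0 = (0, 3, 1)
  row 2: subtract 4×row0 = (0, 3, 6)
step 2: normalize row 1 (÷3) = (0, 1, 5)
  row 2: subtract 3×row1 = (0, 0, 5)
step 3: normalize row 2 (÷5) = (0, 0, 1)
  row 0: subtract 3×row2 = (1, 0, 0)
  row 1: subtract 5×row2 = (0, 1, 0)

rank = 3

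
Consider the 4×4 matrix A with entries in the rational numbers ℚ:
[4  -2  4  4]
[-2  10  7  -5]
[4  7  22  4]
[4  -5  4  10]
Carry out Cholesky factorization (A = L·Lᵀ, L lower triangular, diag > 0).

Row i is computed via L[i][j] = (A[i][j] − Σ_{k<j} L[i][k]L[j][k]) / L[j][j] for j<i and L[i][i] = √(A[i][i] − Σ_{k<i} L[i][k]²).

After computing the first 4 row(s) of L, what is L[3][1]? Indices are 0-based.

Step 1: L[0][0] = √(4) = 2.
  L[1][0] = (-2) / L[0][0] = -1.
Step 2: L[1][1] = √(9) = 3.
  L[2][0] = (4) / L[0][0] = 2.
  L[2][1] = (9) / L[1][1] = 3.
Step 3: L[2][2] = √(9) = 3.
  L[3][0] = (4) / L[0][0] = 2.
  L[3][1] = (-3) / L[1][1] = -1.
  L[3][2] = (3) / L[2][2] = 1.
Step 4: L[3][3] = √(4) = 2.

L[3][1] = -1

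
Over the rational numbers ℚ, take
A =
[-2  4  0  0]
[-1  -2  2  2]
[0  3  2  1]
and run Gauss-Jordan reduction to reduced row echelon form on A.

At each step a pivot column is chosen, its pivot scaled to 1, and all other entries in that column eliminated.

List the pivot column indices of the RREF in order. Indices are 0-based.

pivot(0,0)=-2: scale R0 → (1, -2, 0, 0)
  clear (1,0): R1 −= (-1)R0 → (0, -4, 2, 2)
pivot(1,1)=-4: scale R1 → (0, 1, -1/2, -1/2)
  clear (0,1): R0 −= (-2)R1 → (1, 0, -1, -1)
  clear (2,1): R2 −= (3)R1 → (0, 0, 7/2, 5/2)
pivot(2,2)=7/2: scale R2 → (0, 0, 1, 5/7)
  clear (0,2): R0 −= (-1)R2 → (1, 0, 0, -2/7)
  clear (1,2): R1 −= (-1/2)R2 → (0, 1, 0, -1/7)

pivot columns: 0, 1, 2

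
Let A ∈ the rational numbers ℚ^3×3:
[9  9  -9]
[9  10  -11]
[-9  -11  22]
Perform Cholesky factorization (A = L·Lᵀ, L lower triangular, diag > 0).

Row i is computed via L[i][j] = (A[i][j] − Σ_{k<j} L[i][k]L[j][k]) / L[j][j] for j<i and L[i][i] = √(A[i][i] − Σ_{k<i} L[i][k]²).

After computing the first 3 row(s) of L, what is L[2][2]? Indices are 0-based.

L[2][2] = 3

Step 1: L[0][0] = √(9) = 3.
  L[1][0] = (9) / L[0][0] = 3.
Step 2: L[1][1] = √(1) = 1.
  L[2][0] = (-9) / L[0][0] = -3.
  L[2][1] = (-2) / L[1][1] = -2.
Step 3: L[2][2] = √(9) = 3.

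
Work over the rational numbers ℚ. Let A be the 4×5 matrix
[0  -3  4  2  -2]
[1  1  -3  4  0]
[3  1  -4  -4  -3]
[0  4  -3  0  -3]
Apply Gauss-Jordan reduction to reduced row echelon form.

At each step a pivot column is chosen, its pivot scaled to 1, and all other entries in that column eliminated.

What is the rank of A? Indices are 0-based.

rank = 4

[1] R0 <-> R1
[1] R0 /= 1  ⇒  (1, 1, -3, 4, 0)
     R2 -= 3·R0  ⇒  (0, -2, 5, -16, -3)
[2] R1 /= -3  ⇒  (0, 1, -4/3, -2/3, 2/3)
     R0 -= 1·R1  ⇒  (1, 0, -5/3, 14/3, -2/3)
     R2 -= -2·R1  ⇒  (0, 0, 7/3, -52/3, -5/3)
     R3 -= 4·R1  ⇒  (0, 0, 7/3, 8/3, -17/3)
[3] R2 /= 7/3  ⇒  (0, 0, 1, -52/7, -5/7)
     R0 -= -5/3·R2  ⇒  (1, 0, 0, -54/7, -13/7)
     R1 -= -4/3·R2  ⇒  (0, 1, 0, -74/7, -2/7)
     R3 -= 7/3·R2  ⇒  (0, 0, 0, 20, -4)
[4] R3 /= 20  ⇒  (0, 0, 0, 1, -1/5)
     R0 -= -54/7·R3  ⇒  (1, 0, 0, 0, -17/5)
     R1 -= -74/7·R3  ⇒  (0, 1, 0, 0, -12/5)
     R2 -= -52/7·R3  ⇒  (0, 0, 1, 0, -11/5)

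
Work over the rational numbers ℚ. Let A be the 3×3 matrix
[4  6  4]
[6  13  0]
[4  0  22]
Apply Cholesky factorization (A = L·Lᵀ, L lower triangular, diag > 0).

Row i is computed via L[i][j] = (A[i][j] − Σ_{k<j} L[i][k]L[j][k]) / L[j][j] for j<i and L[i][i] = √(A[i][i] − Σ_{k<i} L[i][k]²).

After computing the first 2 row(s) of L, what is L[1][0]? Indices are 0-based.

L[1][0] = 3

Step 1: L[0][0] = √(4) = 2.
  L[1][0] = (6) / L[0][0] = 3.
Step 2: L[1][1] = √(4) = 2.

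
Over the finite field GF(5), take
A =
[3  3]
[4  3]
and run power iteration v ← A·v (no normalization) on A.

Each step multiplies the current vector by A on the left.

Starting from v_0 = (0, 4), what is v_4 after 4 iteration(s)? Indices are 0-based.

v_4 = (4, 2)

v_0 = (0, 4).
v_1 = A·v_0 = (2, 2).
v_2 = A·v_1 = (2, 4).
v_3 = A·v_2 = (3, 0).
v_4 = A·v_3 = (4, 2).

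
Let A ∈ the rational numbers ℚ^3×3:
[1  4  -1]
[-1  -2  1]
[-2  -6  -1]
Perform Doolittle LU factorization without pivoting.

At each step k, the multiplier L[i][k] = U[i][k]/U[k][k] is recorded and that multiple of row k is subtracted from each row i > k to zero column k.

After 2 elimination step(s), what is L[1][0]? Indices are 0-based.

L[1][0] = -1

Step 1: pivot at (0,0) is 1.
  row1 ← row1 − (-1)·row0  ⇒  L[1][0]=-1, U row1=(0, 2, 0)
  row2 ← row2 − (-2)·row0  ⇒  L[2][0]=-2, U row2=(0, 2, -3)
Step 2: pivot at (1,1) is 2.
  row2 ← row2 − (1)·row1  ⇒  L[2][1]=1, U row2=(0, 0, -3)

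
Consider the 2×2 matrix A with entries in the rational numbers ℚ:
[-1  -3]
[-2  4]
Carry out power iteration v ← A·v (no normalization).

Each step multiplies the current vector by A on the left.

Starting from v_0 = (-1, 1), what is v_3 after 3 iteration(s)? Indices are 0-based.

v_0 = (-1, 1).
v_1 = A·v_0 = (-2, 6).
v_2 = A·v_1 = (-16, 28).
v_3 = A·v_2 = (-68, 144).

v_3 = (-68, 144)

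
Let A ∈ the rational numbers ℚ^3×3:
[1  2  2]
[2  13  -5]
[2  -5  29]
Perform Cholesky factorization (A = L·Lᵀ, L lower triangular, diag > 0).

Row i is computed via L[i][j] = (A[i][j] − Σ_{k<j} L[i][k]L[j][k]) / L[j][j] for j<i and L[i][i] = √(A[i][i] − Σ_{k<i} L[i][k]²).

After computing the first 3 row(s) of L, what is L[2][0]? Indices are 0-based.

L[2][0] = 2

Step 1: L[0][0] = √(1) = 1.
  L[1][0] = (2) / L[0][0] = 2.
Step 2: L[1][1] = √(9) = 3.
  L[2][0] = (2) / L[0][0] = 2.
  L[2][1] = (-9) / L[1][1] = -3.
Step 3: L[2][2] = √(16) = 4.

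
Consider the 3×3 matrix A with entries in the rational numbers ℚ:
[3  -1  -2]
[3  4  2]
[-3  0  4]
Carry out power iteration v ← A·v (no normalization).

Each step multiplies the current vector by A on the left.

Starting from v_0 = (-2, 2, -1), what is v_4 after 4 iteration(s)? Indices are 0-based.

v_4 = (-582, -252, 992)

v_0 = (-2, 2, -1).
v_1 = A·v_0 = (-6, 0, 2).
v_2 = A·v_1 = (-22, -14, 26).
v_3 = A·v_2 = (-104, -70, 170).
v_4 = A·v_3 = (-582, -252, 992).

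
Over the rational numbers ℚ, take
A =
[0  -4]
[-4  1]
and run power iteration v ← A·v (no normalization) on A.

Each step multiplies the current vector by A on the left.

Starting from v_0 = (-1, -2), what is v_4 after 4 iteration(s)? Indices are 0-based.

v_4 = (-8, -478)

v_0 = (-1, -2).
v_1 = A·v_0 = (8, 2).
v_2 = A·v_1 = (-8, -30).
v_3 = A·v_2 = (120, 2).
v_4 = A·v_3 = (-8, -478).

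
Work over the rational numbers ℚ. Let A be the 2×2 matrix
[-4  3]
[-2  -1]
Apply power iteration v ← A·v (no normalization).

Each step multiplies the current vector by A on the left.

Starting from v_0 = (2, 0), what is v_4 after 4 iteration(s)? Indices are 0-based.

v_4 = (-100, 100)

v_0 = (2, 0).
v_1 = A·v_0 = (-8, -4).
v_2 = A·v_1 = (20, 20).
v_3 = A·v_2 = (-20, -60).
v_4 = A·v_3 = (-100, 100).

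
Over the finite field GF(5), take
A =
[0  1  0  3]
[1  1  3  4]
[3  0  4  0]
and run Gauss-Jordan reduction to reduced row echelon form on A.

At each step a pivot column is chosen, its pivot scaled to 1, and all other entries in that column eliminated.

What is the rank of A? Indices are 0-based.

[1] R0 <-> R1
[1] R0 /= 1  ⇒  (1, 1, 3, 4)
     R2 -= 3·R0  ⇒  (0, 2, 0, 3)
[2] R1 /= 1  ⇒  (0, 1, 0, 3)
     R0 -= 1·R1  ⇒  (1, 0, 3, 1)
     R2 -= 2·R1  ⇒  (0, 0, 0, 2)
column 2 empty below row 2
[3] R2 /= 2  ⇒  (0, 0, 0, 1)
     R0 -= 1·R2  ⇒  (1, 0, 3, 0)
     R1 -= 3·R2  ⇒  (0, 1, 0, 0)

rank = 3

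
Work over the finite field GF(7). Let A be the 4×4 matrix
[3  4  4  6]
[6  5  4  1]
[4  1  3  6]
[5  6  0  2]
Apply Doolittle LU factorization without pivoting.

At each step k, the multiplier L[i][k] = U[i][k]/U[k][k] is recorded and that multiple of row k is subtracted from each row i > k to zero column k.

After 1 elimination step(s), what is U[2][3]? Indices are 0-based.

U[2][3] = 5

[col 0] pivot 3
  R1 -= 2*R0 → (0, 4, 3, 3)  (L[1][0] := 2)
  R2 -= 6*R0 → (0, 5, 0, 5)  (L[2][0] := 6)
  R3 -= 4*R0 → (0, 4, 5, 6)  (L[3][0] := 4)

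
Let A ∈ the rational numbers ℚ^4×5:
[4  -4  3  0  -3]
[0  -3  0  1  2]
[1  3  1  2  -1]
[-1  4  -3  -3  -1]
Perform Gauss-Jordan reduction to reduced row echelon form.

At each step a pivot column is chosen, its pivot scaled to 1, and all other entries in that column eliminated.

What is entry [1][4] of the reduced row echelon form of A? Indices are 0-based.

M[1][4] = -17/42

step 1: normalize row 0 (÷4) = (1, -1, 3/4, 0, -3/4)
  row 2: subtract 1×row0 = (0, 4, 1/4, 2, -1/4)
  row 3: subtract -1×row0 = (0, 3, -9/4, -3, -7/4)
step 2: normalize row 1 (÷-3) = (0, 1, 0, -1/3, -2/3)
  row 0: subtract -1×row1 = (1, 0, 3/4, -1/3, -17/12)
  row 2: subtract 4×row1 = (0, 0, 1/4, 10/3, 29/12)
  row 3: subtract 3×row1 = (0, 0, -9/4, -2, 1/4)
step 3: normalize row 2 (÷1/4) = (0, 0, 1, 40/3, 29/3)
  row 0: subtract 3/4×row2 = (1, 0, 0, -31/3, -26/3)
  row 3: subtract -9/4×row2 = (0, 0, 0, 28, 22)
step 4: normalize row 3 (÷28) = (0, 0, 0, 1, 11/14)
  row 0: subtract -31/3×row3 = (1, 0, 0, 0, -23/42)
  row 1: subtract -1/3×row3 = (0, 1, 0, 0, -17/42)
  row 2: subtract 40/3×row3 = (0, 0, 1, 0, -17/21)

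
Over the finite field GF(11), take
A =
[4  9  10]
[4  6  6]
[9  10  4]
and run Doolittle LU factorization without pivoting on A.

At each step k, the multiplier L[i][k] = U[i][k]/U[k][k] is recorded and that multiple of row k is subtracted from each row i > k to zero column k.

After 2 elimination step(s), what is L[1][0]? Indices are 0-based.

[col 0] pivot 4
  R1 -= 1*R0 → (0, 8, 7)  (L[1][0] := 1)
  R2 -= 5*R0 → (0, 9, 9)  (L[2][0] := 5)
[col 1] pivot 8
  R2 -= 8*R1 → (0, 0, 8)  (L[2][1] := 8)

L[1][0] = 1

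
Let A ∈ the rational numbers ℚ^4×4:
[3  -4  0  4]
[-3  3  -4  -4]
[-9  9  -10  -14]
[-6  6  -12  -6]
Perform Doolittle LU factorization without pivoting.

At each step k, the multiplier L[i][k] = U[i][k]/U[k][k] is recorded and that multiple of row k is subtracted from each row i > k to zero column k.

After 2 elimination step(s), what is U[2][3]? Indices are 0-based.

k=0: U[0][0]=3
  eliminate (1,0): mult=-1, new row 1: (0, -1, -4, 0); set L[1][0]=-1
  eliminate (2,0): mult=-3, new row 2: (0, -3, -10, -2); set L[2][0]=-3
  eliminate (3,0): mult=-2, new row 3: (0, -2, -12, 2); set L[3][0]=-2
k=1: U[1][1]=-1
  eliminate (2,1): mult=3, new row 2: (0, 0, 2, -2); set L[2][1]=3
  eliminate (3,1): mult=2, new row 3: (0, 0, -4, 2); set L[3][1]=2

U[2][3] = -2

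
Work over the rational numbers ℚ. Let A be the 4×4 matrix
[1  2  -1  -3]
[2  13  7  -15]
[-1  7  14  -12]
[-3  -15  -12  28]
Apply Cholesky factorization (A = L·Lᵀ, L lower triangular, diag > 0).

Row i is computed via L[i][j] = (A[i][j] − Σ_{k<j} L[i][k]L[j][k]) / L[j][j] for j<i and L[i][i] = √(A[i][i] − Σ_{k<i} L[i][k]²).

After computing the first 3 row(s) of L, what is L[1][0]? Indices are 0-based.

L[1][0] = 2

Step 1: L[0][0] = √(1) = 1.
  L[1][0] = (2) / L[0][0] = 2.
Step 2: L[1][1] = √(9) = 3.
  L[2][0] = (-1) / L[0][0] = -1.
  L[2][1] = (9) / L[1][1] = 3.
Step 3: L[2][2] = √(4) = 2.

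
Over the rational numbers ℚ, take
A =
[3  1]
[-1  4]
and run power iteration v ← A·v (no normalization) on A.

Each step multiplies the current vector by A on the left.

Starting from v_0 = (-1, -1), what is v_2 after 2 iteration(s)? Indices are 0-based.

v_0 = (-1, -1).
v_1 = A·v_0 = (-4, -3).
v_2 = A·v_1 = (-15, -8).

v_2 = (-15, -8)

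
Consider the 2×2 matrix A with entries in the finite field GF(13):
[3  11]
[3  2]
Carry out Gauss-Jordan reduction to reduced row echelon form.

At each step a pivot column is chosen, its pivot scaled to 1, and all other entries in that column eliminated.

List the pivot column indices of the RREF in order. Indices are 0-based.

pivot columns: 0, 1

step 1: normalize row 0 (÷3) = (1, 8)
  row 1: subtract 3×row0 = (0, 4)
step 2: normalize row 1 (÷4) = (0, 1)
  row 0: subtract 8×row1 = (1, 0)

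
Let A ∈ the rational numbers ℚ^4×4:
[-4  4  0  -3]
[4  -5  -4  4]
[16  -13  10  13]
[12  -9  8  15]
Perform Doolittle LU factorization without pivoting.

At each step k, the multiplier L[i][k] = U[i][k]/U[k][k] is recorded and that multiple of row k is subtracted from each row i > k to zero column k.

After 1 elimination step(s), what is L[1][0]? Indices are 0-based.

L[1][0] = -1

[col 0] pivot -4
  R1 -= -1*R0 → (0, -1, -4, 1)  (L[1][0] := -1)
  R2 -= -4*R0 → (0, 3, 10, 1)  (L[2][0] := -4)
  R3 -= -3*R0 → (0, 3, 8, 6)  (L[3][0] := -3)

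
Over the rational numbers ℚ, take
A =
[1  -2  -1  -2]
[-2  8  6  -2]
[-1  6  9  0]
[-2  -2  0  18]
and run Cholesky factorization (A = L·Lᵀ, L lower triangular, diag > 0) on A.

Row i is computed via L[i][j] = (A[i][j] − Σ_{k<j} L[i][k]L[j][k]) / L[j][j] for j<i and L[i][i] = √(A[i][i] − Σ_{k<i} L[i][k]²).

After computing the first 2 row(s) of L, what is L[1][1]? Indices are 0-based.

L[1][1] = 2

Step 1: L[0][0] = √(1) = 1.
  L[1][0] = (-2) / L[0][0] = -2.
Step 2: L[1][1] = √(4) = 2.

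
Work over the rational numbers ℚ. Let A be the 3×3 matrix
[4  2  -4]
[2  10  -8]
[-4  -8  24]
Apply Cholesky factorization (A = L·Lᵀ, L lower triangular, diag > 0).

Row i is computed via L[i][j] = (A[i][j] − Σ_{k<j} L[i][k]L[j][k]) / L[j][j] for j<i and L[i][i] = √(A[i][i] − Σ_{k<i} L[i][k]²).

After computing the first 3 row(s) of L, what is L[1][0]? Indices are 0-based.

Step 1: L[0][0] = √(4) = 2.
  L[1][0] = (2) / L[0][0] = 1.
Step 2: L[1][1] = √(9) = 3.
  L[2][0] = (-4) / L[0][0] = -2.
  L[2][1] = (-6) / L[1][1] = -2.
Step 3: L[2][2] = √(16) = 4.

L[1][0] = 1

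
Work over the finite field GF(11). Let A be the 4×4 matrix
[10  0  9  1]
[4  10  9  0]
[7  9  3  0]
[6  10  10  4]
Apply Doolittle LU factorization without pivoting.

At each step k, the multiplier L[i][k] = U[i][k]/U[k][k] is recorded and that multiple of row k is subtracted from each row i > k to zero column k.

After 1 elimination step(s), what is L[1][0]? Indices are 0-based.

Step 1: pivot at (0,0) is 10.
  row1 ← row1 − (7)·row0  ⇒  L[1][0]=7, U row1=(0, 10, 1, 4)
  row2 ← row2 − (4)·row0  ⇒  L[2][0]=4, U row2=(0, 9, 0, 7)
  row3 ← row3 − (5)·row0  ⇒  L[3][0]=5, U row3=(0, 10, 9, 10)

L[1][0] = 7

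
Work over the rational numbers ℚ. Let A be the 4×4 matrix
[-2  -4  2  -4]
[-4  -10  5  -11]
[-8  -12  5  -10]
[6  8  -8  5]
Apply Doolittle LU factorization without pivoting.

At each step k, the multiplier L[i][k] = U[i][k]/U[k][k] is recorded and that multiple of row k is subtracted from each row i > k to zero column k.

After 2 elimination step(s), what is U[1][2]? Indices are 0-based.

Step 1: pivot at (0,0) is -2.
  row1 ← row1 − (2)·row0  ⇒  L[1][0]=2, U row1=(0, -2, 1, -3)
  row2 ← row2 − (4)·row0  ⇒  L[2][0]=4, U row2=(0, 4, -3, 6)
  row3 ← row3 − (-3)·row0  ⇒  L[3][0]=-3, U row3=(0, -4, -2, -7)
Step 2: pivot at (1,1) is -2.
  row2 ← row2 − (-2)·row1  ⇒  L[2][1]=-2, U row2=(0, 0, -1, 0)
  row3 ← row3 − (2)·row1  ⇒  L[3][1]=2, U row3=(0, 0, -4, -1)

U[1][2] = 1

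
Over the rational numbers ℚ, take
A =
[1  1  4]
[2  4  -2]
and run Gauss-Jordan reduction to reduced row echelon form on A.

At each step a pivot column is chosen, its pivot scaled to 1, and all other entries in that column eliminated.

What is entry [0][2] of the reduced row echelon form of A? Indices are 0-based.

step 1: normalize row 0 (÷1) = (1, 1, 4)
  row 1: subtract 2×row0 = (0, 2, -10)
step 2: normalize row 1 (÷2) = (0, 1, -5)
  row 0: subtract 1×row1 = (1, 0, 9)

M[0][2] = 9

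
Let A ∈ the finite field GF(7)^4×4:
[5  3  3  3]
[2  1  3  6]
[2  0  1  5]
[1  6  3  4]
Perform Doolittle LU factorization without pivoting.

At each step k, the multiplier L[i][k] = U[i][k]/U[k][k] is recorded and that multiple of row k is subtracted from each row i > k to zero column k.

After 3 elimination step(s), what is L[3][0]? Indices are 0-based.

k=0: U[0][0]=5
  eliminate (1,0): mult=6, new row 1: (0, 4, 6, 2); set L[1][0]=6
  eliminate (2,0): mult=6, new row 2: (0, 3, 4, 1); set L[2][0]=6
  eliminate (3,0): mult=3, new row 3: (0, 4, 1, 2); set L[3][0]=3
k=1: U[1][1]=4
  eliminate (2,1): mult=6, new row 2: (0, 0, 3, 3); set L[2][1]=6
  eliminate (3,1): mult=1, new row 3: (0, 0, 2, 0); set L[3][1]=1
k=2: U[2][2]=3
  eliminate (3,2): mult=3, new row 3: (0, 0, 0, 5); set L[3][2]=3

L[3][0] = 3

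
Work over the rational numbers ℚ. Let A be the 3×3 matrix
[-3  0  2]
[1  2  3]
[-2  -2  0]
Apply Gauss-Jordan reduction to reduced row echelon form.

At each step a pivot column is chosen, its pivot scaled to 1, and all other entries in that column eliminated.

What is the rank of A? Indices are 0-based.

rank = 3

step 1: normalize row 0 (÷-3) = (1, 0, -2/3)
  row 1: subtract 1×row0 = (0, 2, 11/3)
  row 2: subtract -2×row0 = (0, -2, -4/3)
step 2: normalize row 1 (÷2) = (0, 1, 11/6)
  row 2: subtract -2×row1 = (0, 0, 7/3)
step 3: normalize row 2 (÷7/3) = (0, 0, 1)
  row 0: subtract -2/3×row2 = (1, 0, 0)
  row 1: subtract 11/6×row2 = (0, 1, 0)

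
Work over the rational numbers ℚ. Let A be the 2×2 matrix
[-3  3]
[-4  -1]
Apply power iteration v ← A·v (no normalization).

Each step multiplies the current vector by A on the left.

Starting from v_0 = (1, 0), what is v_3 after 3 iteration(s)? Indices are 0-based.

v_3 = (57, -4)

v_0 = (1, 0).
v_1 = A·v_0 = (-3, -4).
v_2 = A·v_1 = (-3, 16).
v_3 = A·v_2 = (57, -4).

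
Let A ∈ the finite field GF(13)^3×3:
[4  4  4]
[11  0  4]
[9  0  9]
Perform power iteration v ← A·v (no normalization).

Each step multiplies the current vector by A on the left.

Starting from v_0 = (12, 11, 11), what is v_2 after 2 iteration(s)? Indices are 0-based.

v_0 = (12, 11, 11).
v_1 = A·v_0 = (6, 7, 12).
v_2 = A·v_1 = (9, 10, 6).

v_2 = (9, 10, 6)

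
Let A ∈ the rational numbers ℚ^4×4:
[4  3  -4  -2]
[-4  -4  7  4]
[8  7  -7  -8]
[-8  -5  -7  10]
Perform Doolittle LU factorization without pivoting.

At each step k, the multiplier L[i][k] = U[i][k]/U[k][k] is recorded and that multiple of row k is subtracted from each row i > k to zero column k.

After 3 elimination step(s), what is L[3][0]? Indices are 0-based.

L[3][0] = -2

[col 0] pivot 4
  R1 -= -1*R0 → (0, -1, 3, 2)  (L[1][0] := -1)
  R2 -= 2*R0 → (0, 1, 1, -4)  (L[2][0] := 2)
  R3 -= -2*R0 → (0, 1, -15, 6)  (L[3][0] := -2)
[col 1] pivot -1
  R2 -= -1*R1 → (0, 0, 4, -2)  (L[2][1] := -1)
  R3 -= -1*R1 → (0, 0, -12, 8)  (L[3][1] := -1)
[col 2] pivot 4
  R3 -= -3*R2 → (0, 0, 0, 2)  (L[3][2] := -3)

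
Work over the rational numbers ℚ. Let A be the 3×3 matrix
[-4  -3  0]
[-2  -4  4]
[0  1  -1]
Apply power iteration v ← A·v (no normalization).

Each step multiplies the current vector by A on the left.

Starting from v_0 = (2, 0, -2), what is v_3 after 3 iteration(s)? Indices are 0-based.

v_0 = (2, 0, -2).
v_1 = A·v_0 = (-8, -12, 2).
v_2 = A·v_1 = (68, 72, -14).
v_3 = A·v_2 = (-488, -480, 86).

v_3 = (-488, -480, 86)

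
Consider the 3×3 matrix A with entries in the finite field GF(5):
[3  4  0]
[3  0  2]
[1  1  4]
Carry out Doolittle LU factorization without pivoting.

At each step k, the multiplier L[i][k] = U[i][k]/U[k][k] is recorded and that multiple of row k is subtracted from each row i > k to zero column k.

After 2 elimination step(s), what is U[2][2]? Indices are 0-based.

k=0: U[0][0]=3
  eliminate (1,0): mult=1, new row 1: (0, 1, 2); set L[1][0]=1
  eliminate (2,0): mult=2, new row 2: (0, 3, 4); set L[2][0]=2
k=1: U[1][1]=1
  eliminate (2,1): mult=3, new row 2: (0, 0, 3); set L[2][1]=3

U[2][2] = 3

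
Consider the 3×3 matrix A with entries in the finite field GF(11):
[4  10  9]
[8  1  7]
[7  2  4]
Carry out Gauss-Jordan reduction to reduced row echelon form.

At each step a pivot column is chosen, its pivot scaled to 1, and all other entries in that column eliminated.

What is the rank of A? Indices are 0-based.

rank = 3

[1] R0 /= 4  ⇒  (1, 8, 5)
     R1 -= 8·R0  ⇒  (0, 3, 0)
     R2 -= 7·R0  ⇒  (0, 1, 2)
[2] R1 /= 3  ⇒  (0, 1, 0)
     R0 -= 8·R1  ⇒  (1, 0, 5)
     R2 -= 1·R1  ⇒  (0, 0, 2)
[3] R2 /= 2  ⇒  (0, 0, 1)
     R0 -= 5·R2  ⇒  (1, 0, 0)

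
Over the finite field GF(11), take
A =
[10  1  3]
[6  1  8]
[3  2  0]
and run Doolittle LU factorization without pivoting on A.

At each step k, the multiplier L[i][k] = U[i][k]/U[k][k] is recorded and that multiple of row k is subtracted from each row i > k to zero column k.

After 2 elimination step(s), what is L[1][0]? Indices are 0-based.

[col 0] pivot 10
  R1 -= 5*R0 → (0, 7, 4)  (L[1][0] := 5)
  R2 -= 8*R0 → (0, 5, 9)  (L[2][0] := 8)
[col 1] pivot 7
  R2 -= 7*R1 → (0, 0, 3)  (L[2][1] := 7)

L[1][0] = 5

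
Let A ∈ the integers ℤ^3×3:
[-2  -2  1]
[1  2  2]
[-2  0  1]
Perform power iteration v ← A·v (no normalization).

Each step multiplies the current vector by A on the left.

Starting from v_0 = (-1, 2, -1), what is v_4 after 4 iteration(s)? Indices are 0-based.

v_4 = (-35, 31, 7)

v_0 = (-1, 2, -1).
v_1 = A·v_0 = (-3, 1, 1).
v_2 = A·v_1 = (5, 1, 7).
v_3 = A·v_2 = (-5, 21, -3).
v_4 = A·v_3 = (-35, 31, 7).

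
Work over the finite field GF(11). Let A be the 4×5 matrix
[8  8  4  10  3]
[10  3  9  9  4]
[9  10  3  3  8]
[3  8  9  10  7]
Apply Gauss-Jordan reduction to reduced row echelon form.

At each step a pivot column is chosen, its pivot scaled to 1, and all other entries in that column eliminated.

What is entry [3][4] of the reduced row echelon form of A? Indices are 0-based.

M[3][4] = 1

step 1: normalize row 0 (÷8) = (1, 1, 6, 4, 10)
  row 1: subtract 10×row0 = (0, 4, 4, 2, 3)
  row 2: subtract 9×row0 = (0, 1, 4, 0, 6)
  row 3: subtract 3×row0 = (0, 5, 2, 9, 10)
step 2: normalize row 1 (÷4) = (0, 1, 1, 6, 9)
  row 0: subtract 1×row1 = (1, 0, 5, 9, 1)
  row 2: subtract 1×row1 = (0, 0, 3, 5, 8)
  row 3: subtract 5×row1 = (0, 0, 8, 1, 9)
step 3: normalize row 2 (÷3) = (0, 0, 1, 9, 10)
  row 0: subtract 5×row2 = (1, 0, 0, 8, 6)
  row 1: subtract 1×row2 = (0, 1, 0, 8, 10)
  row 3: subtract 8×row2 = (0, 0, 0, 6, 6)
step 4: normalize row 3 (÷6) = (0, 0, 0, 1, 1)
  row 0: subtract 8×row3 = (1, 0, 0, 0, 9)
  row 1: subtract 8×row3 = (0, 1, 0, 0, 2)
  row 2: subtract 9×row3 = (0, 0, 1, 0, 1)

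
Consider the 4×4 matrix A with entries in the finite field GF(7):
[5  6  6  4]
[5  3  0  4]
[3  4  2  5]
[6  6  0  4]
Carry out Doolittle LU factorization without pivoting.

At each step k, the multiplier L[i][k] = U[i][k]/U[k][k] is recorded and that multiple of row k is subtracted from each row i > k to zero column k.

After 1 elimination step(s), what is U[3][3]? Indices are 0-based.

U[3][3] = 2

[col 0] pivot 5
  R1 -= 1*R0 → (0, 4, 1, 0)  (L[1][0] := 1)
  R2 -= 2*R0 → (0, 6, 4, 4)  (L[2][0] := 2)
  R3 -= 4*R0 → (0, 3, 4, 2)  (L[3][0] := 4)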